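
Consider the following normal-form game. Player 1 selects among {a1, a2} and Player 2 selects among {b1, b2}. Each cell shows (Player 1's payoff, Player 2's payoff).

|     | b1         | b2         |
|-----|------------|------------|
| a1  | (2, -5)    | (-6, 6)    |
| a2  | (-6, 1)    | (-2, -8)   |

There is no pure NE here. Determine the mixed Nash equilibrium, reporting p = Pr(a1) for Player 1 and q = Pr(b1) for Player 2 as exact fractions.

p = 9/20, q = 1/3

Each player's mixing probability is pinned down by making the *other* player indifferent.
Player 2 indifferent between b1 and b2: p·(-5) + (1−p)·1 = p·6 + (1−p)·(-8) ⟹ 1 + (-6)p = (-8) + 14p ⟹ p = 9/20.
Player 1 indifferent between a1 and a2: q·2 + (1−q)·(-6) = q·(-6) + (1−q)·(-2) ⟹ (-6) + 8q = (-2) + (-4)q ⟹ q = 1/3.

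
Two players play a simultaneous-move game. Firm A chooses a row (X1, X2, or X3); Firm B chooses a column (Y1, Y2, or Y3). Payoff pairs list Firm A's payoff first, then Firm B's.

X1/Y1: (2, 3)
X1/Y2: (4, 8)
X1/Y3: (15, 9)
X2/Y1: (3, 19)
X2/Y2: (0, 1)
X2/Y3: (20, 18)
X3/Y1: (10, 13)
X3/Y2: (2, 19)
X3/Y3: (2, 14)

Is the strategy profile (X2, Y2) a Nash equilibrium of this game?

Holding Firm B at Y2: Firm A gets 0 from X2 but could get 4 by switching to X1. Firm A has a profitable deviation.

No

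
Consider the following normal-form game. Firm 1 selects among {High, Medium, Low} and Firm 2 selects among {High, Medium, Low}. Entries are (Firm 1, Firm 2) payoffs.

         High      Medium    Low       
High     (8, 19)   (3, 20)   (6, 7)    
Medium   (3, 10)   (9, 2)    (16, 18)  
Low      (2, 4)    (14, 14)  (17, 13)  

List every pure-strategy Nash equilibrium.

(Low, Medium)

Find each player's best response to every opponent strategy; NE are the intersections.
Firm 1's best responses — vs High: High (payoff 8); vs Medium: Low (payoff 14); vs Low: Low (payoff 17).
Firm 2's best responses — vs High: Medium (payoff 20); vs Medium: Low (payoff 18); vs Low: Medium (payoff 14).
The only mutual best response is (Low, Medium); neither player gains by switching there.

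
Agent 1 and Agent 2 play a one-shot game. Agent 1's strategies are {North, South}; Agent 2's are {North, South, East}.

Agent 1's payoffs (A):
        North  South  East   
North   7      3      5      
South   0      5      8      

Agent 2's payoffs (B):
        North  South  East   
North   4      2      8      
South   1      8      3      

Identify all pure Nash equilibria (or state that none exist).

(South, South)

A profile is a Nash equilibrium when each player is best-responding to the other.
Agent 1's best responses — vs North: North (payoff 7); vs South: South (payoff 5); vs East: South (payoff 8).
Agent 2's best responses — vs North: East (payoff 8); vs South: South (payoff 8).
The only mutual best response is (South, South); neither player gains by switching there.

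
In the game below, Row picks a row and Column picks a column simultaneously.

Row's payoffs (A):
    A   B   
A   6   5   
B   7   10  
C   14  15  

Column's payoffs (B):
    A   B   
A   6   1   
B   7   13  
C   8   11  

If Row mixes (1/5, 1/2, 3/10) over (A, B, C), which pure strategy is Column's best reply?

B

Compute Column's expected payoff from each pure strategy against the given mix.
A: (1/5)·6 + (1/2)·7 + (3/10)·8 = 71/10
B: (1/5)·1 + (1/2)·13 + (3/10)·11 = 10
Highest expected payoff is 10, from B.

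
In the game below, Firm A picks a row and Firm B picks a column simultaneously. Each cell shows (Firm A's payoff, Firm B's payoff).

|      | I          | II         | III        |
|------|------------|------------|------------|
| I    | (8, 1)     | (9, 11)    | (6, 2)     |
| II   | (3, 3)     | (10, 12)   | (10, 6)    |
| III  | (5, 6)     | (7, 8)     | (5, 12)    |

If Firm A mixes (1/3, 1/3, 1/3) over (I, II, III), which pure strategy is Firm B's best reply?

II

Firm B's best reply maximizes expected payoff against the mix.
I: (1/3)·1 + (1/3)·3 + (1/3)·6 = 10/3
II: (1/3)·11 + (1/3)·12 + (1/3)·8 = 31/3
III: (1/3)·2 + (1/3)·6 + (1/3)·12 = 20/3
Highest expected payoff is 31/3, from II.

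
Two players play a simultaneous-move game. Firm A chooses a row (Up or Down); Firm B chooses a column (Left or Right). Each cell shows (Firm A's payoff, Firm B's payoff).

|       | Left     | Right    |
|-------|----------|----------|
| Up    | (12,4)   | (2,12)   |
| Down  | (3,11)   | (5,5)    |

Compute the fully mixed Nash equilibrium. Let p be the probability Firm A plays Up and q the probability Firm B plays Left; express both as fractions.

Each player's mixing probability is pinned down by making the *other* player indifferent.
Firm B indifferent between Left and Right: p·4 + (1−p)·11 = p·12 + (1−p)·5 ⟹ 11 + (-7)p = 5 + 7p ⟹ p = 3/7.
Firm A indifferent between Up and Down: q·12 + (1−q)·2 = q·3 + (1−q)·5 ⟹ 2 + 10q = 5 + (-2)q ⟹ q = 1/4.

p = 3/7, q = 1/4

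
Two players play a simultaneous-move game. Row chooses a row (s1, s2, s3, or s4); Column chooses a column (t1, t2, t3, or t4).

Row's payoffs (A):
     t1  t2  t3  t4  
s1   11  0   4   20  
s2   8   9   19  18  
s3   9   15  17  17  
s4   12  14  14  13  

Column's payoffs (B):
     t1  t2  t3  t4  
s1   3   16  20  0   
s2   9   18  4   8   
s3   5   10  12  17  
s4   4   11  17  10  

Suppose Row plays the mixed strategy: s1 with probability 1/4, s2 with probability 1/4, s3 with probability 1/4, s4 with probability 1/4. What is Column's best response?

t2

Column's best reply maximizes expected payoff against the mix.
t1: (1/4)·3 + (1/4)·9 + (1/4)·5 + (1/4)·4 = 21/4
t2: (1/4)·16 + (1/4)·18 + (1/4)·10 + (1/4)·11 = 55/4
t3: (1/4)·20 + (1/4)·4 + (1/4)·12 + (1/4)·17 = 53/4
t4: (1/4)·0 + (1/4)·8 + (1/4)·17 + (1/4)·10 = 35/4
Highest expected payoff is 55/4, from t2.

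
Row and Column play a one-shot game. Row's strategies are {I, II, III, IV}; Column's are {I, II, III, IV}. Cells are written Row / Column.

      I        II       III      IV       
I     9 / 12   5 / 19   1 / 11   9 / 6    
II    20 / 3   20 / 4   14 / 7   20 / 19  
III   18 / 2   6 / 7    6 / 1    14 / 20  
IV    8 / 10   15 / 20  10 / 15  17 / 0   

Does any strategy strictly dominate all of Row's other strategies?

Check whether one of Row's strategies beats all alternatives regardless of what the opponent does.
II strictly dominates: vs I: 20 > each of {9, 18, 8}; vs II: 20 > each of {5, 6, 15}; vs III: 14 > each of {1, 6, 10}; vs IV: 20 > each of {9, 14, 17}.

II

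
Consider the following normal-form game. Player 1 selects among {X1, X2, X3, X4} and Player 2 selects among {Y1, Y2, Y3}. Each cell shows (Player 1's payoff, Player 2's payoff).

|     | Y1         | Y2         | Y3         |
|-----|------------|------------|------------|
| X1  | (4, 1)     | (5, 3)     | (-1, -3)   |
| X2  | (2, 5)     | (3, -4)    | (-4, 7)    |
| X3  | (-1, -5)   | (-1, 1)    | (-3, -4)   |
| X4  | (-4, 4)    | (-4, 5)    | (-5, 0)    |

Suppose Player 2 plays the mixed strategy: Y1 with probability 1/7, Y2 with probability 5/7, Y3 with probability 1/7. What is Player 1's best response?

X1

Compute Player 1's expected payoff from each pure strategy against the given mix.
X1: (1/7)·4 + (5/7)·5 + (1/7)·(-1) = 4
X2: (1/7)·2 + (5/7)·3 + (1/7)·(-4) = 13/7
X3: (1/7)·(-1) + (5/7)·(-1) + (1/7)·(-3) = -9/7
X4: (1/7)·(-4) + (5/7)·(-4) + (1/7)·(-5) = -29/7
Highest expected payoff is 4, from X1.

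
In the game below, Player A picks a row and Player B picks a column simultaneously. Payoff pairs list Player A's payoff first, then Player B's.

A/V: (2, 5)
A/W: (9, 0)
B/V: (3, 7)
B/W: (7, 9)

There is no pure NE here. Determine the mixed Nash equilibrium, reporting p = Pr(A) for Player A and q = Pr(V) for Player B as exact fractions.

In a mixed NE each player is indifferent between their pure strategies, so the opponent's mix sets the indifference.
Player B indifferent between V and W: p·5 + (1−p)·7 = p·0 + (1−p)·9 ⟹ 7 + (-2)p = 9 + (-9)p ⟹ p = 2/7.
Player A indifferent between A and B: q·2 + (1−q)·9 = q·3 + (1−q)·7 ⟹ 9 + (-7)q = 7 + (-4)q ⟹ q = 2/3.

p = 2/7, q = 2/3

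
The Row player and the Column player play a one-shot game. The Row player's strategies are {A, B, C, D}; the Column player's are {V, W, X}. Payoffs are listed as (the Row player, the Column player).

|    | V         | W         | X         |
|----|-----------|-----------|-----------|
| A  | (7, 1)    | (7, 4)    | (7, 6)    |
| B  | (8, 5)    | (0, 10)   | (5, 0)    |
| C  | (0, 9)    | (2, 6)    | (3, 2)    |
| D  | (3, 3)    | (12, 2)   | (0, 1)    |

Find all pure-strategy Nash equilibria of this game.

Check mutual best responses: a cell is a NE iff neither player can gain by unilaterally deviating.
The Row player's best responses — vs V: B (payoff 8); vs W: D (payoff 12); vs X: A (payoff 7).
The Column player's best responses — vs A: X (payoff 6); vs B: W (payoff 10); vs C: V (payoff 9); vs D: V (payoff 3).
The only mutual best response is (A, X); neither player gains by switching there.

(A, X)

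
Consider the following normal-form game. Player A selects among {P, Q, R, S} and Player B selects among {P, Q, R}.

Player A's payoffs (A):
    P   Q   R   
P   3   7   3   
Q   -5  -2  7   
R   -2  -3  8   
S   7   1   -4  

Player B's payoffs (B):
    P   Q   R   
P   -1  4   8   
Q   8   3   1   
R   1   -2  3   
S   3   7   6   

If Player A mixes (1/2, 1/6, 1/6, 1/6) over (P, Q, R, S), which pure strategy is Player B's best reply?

Compute Player B's expected payoff from each pure strategy against the given mix.
P: (1/2)·(-1) + (1/6)·8 + (1/6)·1 + (1/6)·3 = 3/2
Q: (1/2)·4 + (1/6)·3 + (1/6)·(-2) + (1/6)·7 = 10/3
R: (1/2)·8 + (1/6)·1 + (1/6)·3 + (1/6)·6 = 17/3
Highest expected payoff is 17/3, from R.

R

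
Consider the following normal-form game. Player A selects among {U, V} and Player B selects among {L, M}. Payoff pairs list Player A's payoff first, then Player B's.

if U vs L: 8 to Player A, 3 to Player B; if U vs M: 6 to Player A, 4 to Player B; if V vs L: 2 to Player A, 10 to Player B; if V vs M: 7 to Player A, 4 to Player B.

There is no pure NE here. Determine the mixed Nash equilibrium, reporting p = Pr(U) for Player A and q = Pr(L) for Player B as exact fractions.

In a mixed NE each player is indifferent between their pure strategies, so the opponent's mix sets the indifference.
Player B indifferent between L and M: p·3 + (1−p)·10 = p·4 + (1−p)·4 ⟹ 10 + (-7)p = 4 + 0p ⟹ p = 6/7.
Player A indifferent between U and V: q·8 + (1−q)·6 = q·2 + (1−q)·7 ⟹ 6 + 2q = 7 + (-5)q ⟹ q = 1/7.

p = 6/7, q = 1/7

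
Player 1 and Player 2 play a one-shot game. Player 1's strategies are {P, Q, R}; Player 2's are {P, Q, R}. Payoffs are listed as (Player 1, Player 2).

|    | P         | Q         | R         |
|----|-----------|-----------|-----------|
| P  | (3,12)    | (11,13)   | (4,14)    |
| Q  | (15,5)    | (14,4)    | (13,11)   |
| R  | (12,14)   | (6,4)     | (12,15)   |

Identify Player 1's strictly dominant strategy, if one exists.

Q

Check whether one of Player 1's strategies beats all alternatives regardless of what the opponent does.
Q strictly dominates: vs P: 15 > each of {3, 12}; vs Q: 14 > each of {11, 6}; vs R: 13 > each of {4, 12}.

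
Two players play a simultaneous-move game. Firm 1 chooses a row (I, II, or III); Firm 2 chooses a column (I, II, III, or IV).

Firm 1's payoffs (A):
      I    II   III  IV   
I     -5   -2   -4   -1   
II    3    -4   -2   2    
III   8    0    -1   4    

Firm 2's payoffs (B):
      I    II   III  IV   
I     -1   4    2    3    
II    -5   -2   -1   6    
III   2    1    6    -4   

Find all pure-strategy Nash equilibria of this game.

(III, III)

A profile is a Nash equilibrium when each player is best-responding to the other.
Firm 1's best responses — vs I: III (payoff 8); vs II: III (payoff 0); vs III: III (payoff -1); vs IV: III (payoff 4).
Firm 2's best responses — vs I: II (payoff 4); vs II: IV (payoff 6); vs III: III (payoff 6).
The only mutual best response is (III, III); neither player gains by switching there.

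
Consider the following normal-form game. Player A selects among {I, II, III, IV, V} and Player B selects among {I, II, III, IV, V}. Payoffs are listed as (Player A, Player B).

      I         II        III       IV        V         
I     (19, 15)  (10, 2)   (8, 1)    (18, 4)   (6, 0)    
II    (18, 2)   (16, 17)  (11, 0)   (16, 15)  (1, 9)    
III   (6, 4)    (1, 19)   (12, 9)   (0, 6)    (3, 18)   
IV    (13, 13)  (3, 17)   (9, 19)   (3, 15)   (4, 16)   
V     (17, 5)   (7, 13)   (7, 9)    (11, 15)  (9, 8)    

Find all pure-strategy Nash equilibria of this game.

(I, I) and (II, II)

Find each player's best response to every opponent strategy; NE are the intersections.
Player A's best responses — vs I: I (payoff 19); vs II: II (payoff 16); vs III: III (payoff 12); vs IV: I (payoff 18); vs V: V (payoff 9).
Player B's best responses — vs I: I (payoff 15); vs II: II (payoff 17); vs III: II (payoff 19); vs IV: III (payoff 19); vs V: IV (payoff 15).
Mutual best responses occur at (I, I) and (II, II); at each, neither player gains by switching.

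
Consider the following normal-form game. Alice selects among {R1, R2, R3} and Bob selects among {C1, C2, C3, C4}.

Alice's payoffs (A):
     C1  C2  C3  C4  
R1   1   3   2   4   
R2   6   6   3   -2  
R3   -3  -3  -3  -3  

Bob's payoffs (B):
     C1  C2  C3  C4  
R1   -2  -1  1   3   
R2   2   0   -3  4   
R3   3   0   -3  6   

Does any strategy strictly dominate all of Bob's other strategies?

A strategy is strictly dominant if it gives Bob a strictly higher payoff than every other strategy, against every choice by the opponent.
C4 strictly dominates: vs R1: 3 > each of {-2, -1, 1}; vs R2: 4 > each of {2, 0, -3}; vs R3: 6 > each of {3, 0, -3}.

C4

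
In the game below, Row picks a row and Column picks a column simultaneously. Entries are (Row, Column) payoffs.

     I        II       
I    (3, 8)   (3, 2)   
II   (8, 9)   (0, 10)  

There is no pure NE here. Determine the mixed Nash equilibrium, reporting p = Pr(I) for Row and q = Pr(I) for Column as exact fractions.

In a mixed NE each player is indifferent between their pure strategies, so the opponent's mix sets the indifference.
Column indifferent between I and II: p·8 + (1−p)·9 = p·2 + (1−p)·10 ⟹ 9 + (-1)p = 10 + (-8)p ⟹ p = 1/7.
Row indifferent between I and II: q·3 + (1−q)·3 = q·8 + (1−q)·0 ⟹ 3 + 0q = 0 + 8q ⟹ q = 3/8.

p = 1/7, q = 3/8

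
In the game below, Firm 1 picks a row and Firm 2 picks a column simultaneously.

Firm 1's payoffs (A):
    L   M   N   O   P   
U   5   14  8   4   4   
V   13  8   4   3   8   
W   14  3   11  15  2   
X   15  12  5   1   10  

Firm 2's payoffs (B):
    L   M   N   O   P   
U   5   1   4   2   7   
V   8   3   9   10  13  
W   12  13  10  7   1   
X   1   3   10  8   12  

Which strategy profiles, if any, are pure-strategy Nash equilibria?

(X, P)

Check mutual best responses: a cell is a NE iff neither player can gain by unilaterally deviating.
Firm 1's best responses — vs L: X (payoff 15); vs M: U (payoff 14); vs N: W (payoff 11); vs O: W (payoff 15); vs P: X (payoff 10).
Firm 2's best responses — vs U: P (payoff 7); vs V: P (payoff 13); vs W: M (payoff 13); vs X: P (payoff 12).
The only mutual best response is (X, P); neither player gains by switching there.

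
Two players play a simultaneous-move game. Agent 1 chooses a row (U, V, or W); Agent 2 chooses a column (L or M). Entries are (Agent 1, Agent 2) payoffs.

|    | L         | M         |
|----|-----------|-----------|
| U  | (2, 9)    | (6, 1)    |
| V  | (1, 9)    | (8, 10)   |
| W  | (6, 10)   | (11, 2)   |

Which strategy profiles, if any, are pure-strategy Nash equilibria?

(W, L)

Check mutual best responses: a cell is a NE iff neither player can gain by unilaterally deviating.
Agent 1's best responses — vs L: W (payoff 6); vs M: W (payoff 11).
Agent 2's best responses — vs U: L (payoff 9); vs V: M (payoff 10); vs W: L (payoff 10).
The only mutual best response is (W, L); neither player gains by switching there.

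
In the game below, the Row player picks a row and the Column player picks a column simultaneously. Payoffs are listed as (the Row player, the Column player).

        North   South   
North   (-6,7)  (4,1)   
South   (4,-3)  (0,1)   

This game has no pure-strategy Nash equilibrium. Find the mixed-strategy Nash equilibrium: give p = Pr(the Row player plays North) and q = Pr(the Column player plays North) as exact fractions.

In a mixed NE each player is indifferent between their pure strategies, so the opponent's mix sets the indifference.
The Column player indifferent between North and South: p·7 + (1−p)·(-3) = p·1 + (1−p)·1 ⟹ (-3) + 10p = 1 + 0p ⟹ p = 2/5.
The Row player indifferent between North and South: q·(-6) + (1−q)·4 = q·4 + (1−q)·0 ⟹ 4 + (-10)q = 0 + 4q ⟹ q = 2/7.

p = 2/5, q = 2/7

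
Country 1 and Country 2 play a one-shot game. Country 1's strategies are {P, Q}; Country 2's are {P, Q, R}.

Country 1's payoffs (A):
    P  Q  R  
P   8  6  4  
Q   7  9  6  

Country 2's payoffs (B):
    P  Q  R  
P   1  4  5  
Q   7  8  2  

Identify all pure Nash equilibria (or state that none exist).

Check mutual best responses: a cell is a NE iff neither player can gain by unilaterally deviating.
Country 1's best responses — vs P: P (payoff 8); vs Q: Q (payoff 9); vs R: Q (payoff 6).
Country 2's best responses — vs P: R (payoff 5); vs Q: Q (payoff 8).
The only mutual best response is (Q, Q); neither player gains by switching there.

(Q, Q)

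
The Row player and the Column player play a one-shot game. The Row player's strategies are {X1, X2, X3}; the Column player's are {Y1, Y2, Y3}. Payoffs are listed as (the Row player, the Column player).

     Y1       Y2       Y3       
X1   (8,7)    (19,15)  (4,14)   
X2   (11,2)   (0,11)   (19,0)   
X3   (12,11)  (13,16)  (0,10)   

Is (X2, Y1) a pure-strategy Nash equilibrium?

No

Holding the Column player at Y1: the Row player gets 11 from X2 but could get 12 by switching to X3. The Row player has a profitable deviation.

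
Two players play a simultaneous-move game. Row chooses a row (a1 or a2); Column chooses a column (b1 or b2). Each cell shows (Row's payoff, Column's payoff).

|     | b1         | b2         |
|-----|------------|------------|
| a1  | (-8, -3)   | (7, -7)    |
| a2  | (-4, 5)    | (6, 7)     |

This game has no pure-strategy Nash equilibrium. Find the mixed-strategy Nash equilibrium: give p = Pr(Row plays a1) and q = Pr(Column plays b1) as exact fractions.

In a mixed NE each player is indifferent between their pure strategies, so the opponent's mix sets the indifference.
Column indifferent between b1 and b2: p·(-3) + (1−p)·5 = p·(-7) + (1−p)·7 ⟹ 5 + (-8)p = 7 + (-14)p ⟹ p = 1/3.
Row indifferent between a1 and a2: q·(-8) + (1−q)·7 = q·(-4) + (1−q)·6 ⟹ 7 + (-15)q = 6 + (-10)q ⟹ q = 1/5.

p = 1/3, q = 1/5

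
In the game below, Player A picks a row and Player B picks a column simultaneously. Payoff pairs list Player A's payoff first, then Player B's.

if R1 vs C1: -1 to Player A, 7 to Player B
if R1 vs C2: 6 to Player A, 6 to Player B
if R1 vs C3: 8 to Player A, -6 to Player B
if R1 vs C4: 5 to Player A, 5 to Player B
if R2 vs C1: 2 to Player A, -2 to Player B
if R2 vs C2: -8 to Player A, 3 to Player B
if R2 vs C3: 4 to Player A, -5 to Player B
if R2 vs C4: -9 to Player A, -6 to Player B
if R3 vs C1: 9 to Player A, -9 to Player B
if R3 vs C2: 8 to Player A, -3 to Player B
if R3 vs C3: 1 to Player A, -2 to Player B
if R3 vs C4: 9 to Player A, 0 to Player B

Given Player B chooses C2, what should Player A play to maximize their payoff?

With Player B fixed at C2, Player A's payoffs are: R1 → 6, R2 → -8, R3 → 8.
The maximum is 8, achieved by R3.

R3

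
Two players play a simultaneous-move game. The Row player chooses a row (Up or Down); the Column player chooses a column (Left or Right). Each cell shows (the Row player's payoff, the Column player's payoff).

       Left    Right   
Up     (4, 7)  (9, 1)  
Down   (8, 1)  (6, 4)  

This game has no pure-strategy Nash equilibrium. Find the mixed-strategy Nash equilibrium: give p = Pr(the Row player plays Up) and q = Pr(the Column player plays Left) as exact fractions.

p = 1/3, q = 3/7

Each player's mixing probability is pinned down by making the *other* player indifferent.
The Column player indifferent between Left and Right: p·7 + (1−p)·1 = p·1 + (1−p)·4 ⟹ 1 + 6p = 4 + (-3)p ⟹ p = 1/3.
The Row player indifferent between Up and Down: q·4 + (1−q)·9 = q·8 + (1−q)·6 ⟹ 9 + (-5)q = 6 + 2q ⟹ q = 3/7.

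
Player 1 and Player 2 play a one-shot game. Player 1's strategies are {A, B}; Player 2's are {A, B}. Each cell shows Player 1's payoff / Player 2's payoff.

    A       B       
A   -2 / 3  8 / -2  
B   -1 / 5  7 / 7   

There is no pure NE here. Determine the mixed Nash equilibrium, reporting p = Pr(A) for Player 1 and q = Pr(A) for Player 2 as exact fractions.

Each player's mixing probability is pinned down by making the *other* player indifferent.
Player 2 indifferent between A and B: p·3 + (1−p)·5 = p·(-2) + (1−p)·7 ⟹ 5 + (-2)p = 7 + (-9)p ⟹ p = 2/7.
Player 1 indifferent between A and B: q·(-2) + (1−q)·8 = q·(-1) + (1−q)·7 ⟹ 8 + (-10)q = 7 + (-8)q ⟹ q = 1/2.

p = 2/7, q = 1/2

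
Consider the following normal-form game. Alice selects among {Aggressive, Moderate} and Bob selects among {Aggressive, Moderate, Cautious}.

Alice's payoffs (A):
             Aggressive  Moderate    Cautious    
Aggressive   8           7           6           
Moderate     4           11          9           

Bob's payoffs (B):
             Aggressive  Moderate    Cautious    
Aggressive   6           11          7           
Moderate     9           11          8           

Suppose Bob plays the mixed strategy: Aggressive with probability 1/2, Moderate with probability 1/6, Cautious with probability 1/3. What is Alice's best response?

Aggressive

Alice's best reply maximizes expected payoff against the mix.
Aggressive: (1/2)·8 + (1/6)·7 + (1/3)·6 = 43/6
Moderate: (1/2)·4 + (1/6)·11 + (1/3)·9 = 41/6
Highest expected payoff is 43/6, from Aggressive.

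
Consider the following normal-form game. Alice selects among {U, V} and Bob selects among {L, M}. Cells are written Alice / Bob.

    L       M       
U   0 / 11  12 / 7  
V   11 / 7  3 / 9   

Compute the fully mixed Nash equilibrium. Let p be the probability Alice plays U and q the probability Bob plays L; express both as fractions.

In a mixed NE each player is indifferent between their pure strategies, so the opponent's mix sets the indifference.
Bob indifferent between L and M: p·11 + (1−p)·7 = p·7 + (1−p)·9 ⟹ 7 + 4p = 9 + (-2)p ⟹ p = 1/3.
Alice indifferent between U and V: q·0 + (1−q)·12 = q·11 + (1−q)·3 ⟹ 12 + (-12)q = 3 + 8q ⟹ q = 9/20.

p = 1/3, q = 9/20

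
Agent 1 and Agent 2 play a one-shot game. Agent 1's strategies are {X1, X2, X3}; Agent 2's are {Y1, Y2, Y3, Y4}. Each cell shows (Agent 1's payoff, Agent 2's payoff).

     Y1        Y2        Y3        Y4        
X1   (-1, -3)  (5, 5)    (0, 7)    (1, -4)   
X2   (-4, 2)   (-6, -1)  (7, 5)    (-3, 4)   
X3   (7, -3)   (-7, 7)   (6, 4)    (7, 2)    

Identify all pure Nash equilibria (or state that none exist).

(X2, Y3)

Check mutual best responses: a cell is a NE iff neither player can gain by unilaterally deviating.
Agent 1's best responses — vs Y1: X3 (payoff 7); vs Y2: X1 (payoff 5); vs Y3: X2 (payoff 7); vs Y4: X3 (payoff 7).
Agent 2's best responses — vs X1: Y3 (payoff 7); vs X2: Y3 (payoff 5); vs X3: Y2 (payoff 7).
The only mutual best response is (X2, Y3); neither player gains by switching there.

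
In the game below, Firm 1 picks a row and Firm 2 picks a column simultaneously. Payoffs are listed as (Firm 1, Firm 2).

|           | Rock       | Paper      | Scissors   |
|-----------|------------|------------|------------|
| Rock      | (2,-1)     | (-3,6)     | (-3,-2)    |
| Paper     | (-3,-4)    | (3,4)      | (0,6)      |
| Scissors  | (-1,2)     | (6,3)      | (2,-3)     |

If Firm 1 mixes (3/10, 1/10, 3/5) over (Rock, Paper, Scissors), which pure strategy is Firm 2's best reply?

Paper

Firm 2's best reply maximizes expected payoff against the mix.
Rock: (3/10)·(-1) + (1/10)·(-4) + (3/5)·2 = 1/2
Paper: (3/10)·6 + (1/10)·4 + (3/5)·3 = 4
Scissors: (3/10)·(-2) + (1/10)·6 + (3/5)·(-3) = -9/5
Highest expected payoff is 4, from Paper.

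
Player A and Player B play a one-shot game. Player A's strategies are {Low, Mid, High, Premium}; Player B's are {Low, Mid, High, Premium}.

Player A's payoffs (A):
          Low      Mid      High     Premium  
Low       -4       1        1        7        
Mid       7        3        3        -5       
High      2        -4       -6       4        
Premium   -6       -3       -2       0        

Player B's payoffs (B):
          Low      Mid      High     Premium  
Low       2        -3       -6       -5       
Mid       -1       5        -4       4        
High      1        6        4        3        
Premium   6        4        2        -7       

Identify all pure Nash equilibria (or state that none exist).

Find each player's best response to every opponent strategy; NE are the intersections.
Player A's best responses — vs Low: Mid (payoff 7); vs Mid: Mid (payoff 3); vs High: Mid (payoff 3); vs Premium: Low (payoff 7).
Player B's best responses — vs Low: Low (payoff 2); vs Mid: Mid (payoff 5); vs High: Mid (payoff 6); vs Premium: Low (payoff 6).
The only mutual best response is (Mid, Mid); neither player gains by switching there.

(Mid, Mid)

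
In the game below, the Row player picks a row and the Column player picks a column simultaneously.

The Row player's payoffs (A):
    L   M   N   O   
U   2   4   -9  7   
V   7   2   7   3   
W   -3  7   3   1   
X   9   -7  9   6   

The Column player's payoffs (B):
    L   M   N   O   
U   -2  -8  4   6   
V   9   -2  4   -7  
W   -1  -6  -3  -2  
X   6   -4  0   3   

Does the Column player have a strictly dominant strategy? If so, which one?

A strategy is strictly dominant if it gives the Column player a strictly higher payoff than every other strategy, against every choice by the opponent.
L is not dominant: against U, N gives 4 > -2.
M is not dominant: against U, L gives -2 > -8.
N is not dominant: against U, O gives 6 > 4.
O is not dominant: against V, L gives 9 > -7.
No single strategy is best against every opponent action.

No strictly dominant strategy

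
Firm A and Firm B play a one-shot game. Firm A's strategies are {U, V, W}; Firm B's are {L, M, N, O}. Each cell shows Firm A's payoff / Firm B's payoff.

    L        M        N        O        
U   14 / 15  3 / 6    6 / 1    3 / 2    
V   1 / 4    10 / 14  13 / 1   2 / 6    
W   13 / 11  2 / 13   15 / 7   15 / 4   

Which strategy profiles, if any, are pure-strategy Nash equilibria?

Find each player's best response to every opponent strategy; NE are the intersections.
Firm A's best responses — vs L: U (payoff 14); vs M: V (payoff 10); vs N: W (payoff 15); vs O: W (payoff 15).
Firm B's best responses — vs U: L (payoff 15); vs V: M (payoff 14); vs W: M (payoff 13).
Mutual best responses occur at (U, L) and (V, M); at each, neither player gains by switching.

(U, L) and (V, M)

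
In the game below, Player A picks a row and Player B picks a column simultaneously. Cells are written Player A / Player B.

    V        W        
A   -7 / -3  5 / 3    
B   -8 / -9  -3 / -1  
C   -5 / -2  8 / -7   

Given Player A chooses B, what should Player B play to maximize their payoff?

W

With Player A fixed at B, Player B's payoffs are: V → -9, W → -1.
The maximum is -1, achieved by W.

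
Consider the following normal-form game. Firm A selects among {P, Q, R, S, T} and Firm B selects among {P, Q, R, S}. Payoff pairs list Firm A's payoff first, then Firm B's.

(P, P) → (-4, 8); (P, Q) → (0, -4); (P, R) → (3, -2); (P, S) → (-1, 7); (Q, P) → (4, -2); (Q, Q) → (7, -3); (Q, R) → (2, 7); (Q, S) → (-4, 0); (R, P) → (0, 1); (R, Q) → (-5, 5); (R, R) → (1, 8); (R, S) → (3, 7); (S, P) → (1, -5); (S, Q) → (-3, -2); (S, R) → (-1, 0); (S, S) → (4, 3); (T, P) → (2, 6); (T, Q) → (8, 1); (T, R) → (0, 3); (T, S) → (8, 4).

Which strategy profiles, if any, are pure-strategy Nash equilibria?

A profile is a Nash equilibrium when each player is best-responding to the other.
Firm A's best responses — vs P: Q (payoff 4); vs Q: T (payoff 8); vs R: P (payoff 3); vs S: T (payoff 8).
Firm B's best responses — vs P: P (payoff 8); vs Q: R (payoff 7); vs R: R (payoff 8); vs S: S (payoff 3); vs T: P (payoff 6).
No cell has both players best-responding. For instance, Firm A's best reply to R is P, but against P Firm B prefers P over R.

No pure-strategy Nash equilibrium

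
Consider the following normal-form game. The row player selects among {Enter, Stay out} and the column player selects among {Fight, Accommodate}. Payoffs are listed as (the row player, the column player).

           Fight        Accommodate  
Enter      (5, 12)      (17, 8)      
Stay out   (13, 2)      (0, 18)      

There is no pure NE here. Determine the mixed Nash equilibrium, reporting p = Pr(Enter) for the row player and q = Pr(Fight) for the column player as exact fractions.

Each player's mixing probability is pinned down by making the *other* player indifferent.
The column player indifferent between Fight and Accommodate: p·12 + (1−p)·2 = p·8 + (1−p)·18 ⟹ 2 + 10p = 18 + (-10)p ⟹ p = 4/5.
The row player indifferent between Enter and Stay out: q·5 + (1−q)·17 = q·13 + (1−q)·0 ⟹ 17 + (-12)q = 0 + 13q ⟹ q = 17/25.

p = 4/5, q = 17/25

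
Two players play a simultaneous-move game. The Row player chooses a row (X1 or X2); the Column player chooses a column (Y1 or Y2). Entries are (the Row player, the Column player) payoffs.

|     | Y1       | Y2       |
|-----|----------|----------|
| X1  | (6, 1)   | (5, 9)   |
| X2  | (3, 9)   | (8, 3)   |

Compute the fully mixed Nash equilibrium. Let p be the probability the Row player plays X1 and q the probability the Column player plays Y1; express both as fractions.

Each player's mixing probability is pinned down by making the *other* player indifferent.
The Column player indifferent between Y1 and Y2: p·1 + (1−p)·9 = p·9 + (1−p)·3 ⟹ 9 + (-8)p = 3 + 6p ⟹ p = 3/7.
The Row player indifferent between X1 and X2: q·6 + (1−q)·5 = q·3 + (1−q)·8 ⟹ 5 + 1q = 8 + (-5)q ⟹ q = 1/2.

p = 3/7, q = 1/2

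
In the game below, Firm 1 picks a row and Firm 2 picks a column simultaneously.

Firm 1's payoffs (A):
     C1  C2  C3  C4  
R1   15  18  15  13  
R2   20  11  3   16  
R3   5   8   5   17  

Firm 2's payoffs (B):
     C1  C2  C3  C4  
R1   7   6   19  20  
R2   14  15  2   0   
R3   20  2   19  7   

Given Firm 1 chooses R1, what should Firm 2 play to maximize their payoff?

C4

With Firm 1 fixed at R1, Firm 2's payoffs are: C1 → 7, C2 → 6, C3 → 19, C4 → 20.
The maximum is 20, achieved by C4.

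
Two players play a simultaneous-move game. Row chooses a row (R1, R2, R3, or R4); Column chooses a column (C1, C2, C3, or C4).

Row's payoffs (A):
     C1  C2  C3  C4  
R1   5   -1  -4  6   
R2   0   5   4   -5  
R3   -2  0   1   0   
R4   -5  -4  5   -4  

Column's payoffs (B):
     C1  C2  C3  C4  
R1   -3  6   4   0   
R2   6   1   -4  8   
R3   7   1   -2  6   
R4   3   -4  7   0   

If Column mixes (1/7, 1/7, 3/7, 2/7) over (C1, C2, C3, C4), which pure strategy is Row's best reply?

Compute Row's expected payoff from each pure strategy against the given mix.
R1: (1/7)·5 + (1/7)·(-1) + (3/7)·(-4) + (2/7)·6 = 4/7
R2: (1/7)·0 + (1/7)·5 + (3/7)·4 + (2/7)·(-5) = 1
R3: (1/7)·(-2) + (1/7)·0 + (3/7)·1 + (2/7)·0 = 1/7
R4: (1/7)·(-5) + (1/7)·(-4) + (3/7)·5 + (2/7)·(-4) = -2/7
Highest expected payoff is 1, from R2.

R2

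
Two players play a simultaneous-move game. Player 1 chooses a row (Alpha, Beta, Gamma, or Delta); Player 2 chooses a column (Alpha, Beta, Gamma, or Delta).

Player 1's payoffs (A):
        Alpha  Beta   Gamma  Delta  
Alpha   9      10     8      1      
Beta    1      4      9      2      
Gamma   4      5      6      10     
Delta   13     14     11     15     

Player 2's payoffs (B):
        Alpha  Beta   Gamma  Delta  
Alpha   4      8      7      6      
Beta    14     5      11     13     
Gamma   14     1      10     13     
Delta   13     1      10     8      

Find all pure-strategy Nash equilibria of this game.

Find each player's best response to every opponent strategy; NE are the intersections.
Player 1's best responses — vs Alpha: Delta (payoff 13); vs Beta: Delta (payoff 14); vs Gamma: Delta (payoff 11); vs Delta: Delta (payoff 15).
Player 2's best responses — vs Alpha: Beta (payoff 8); vs Beta: Alpha (payoff 14); vs Gamma: Alpha (payoff 14); vs Delta: Alpha (payoff 13).
The only mutual best response is (Delta, Alpha); neither player gains by switching there.

(Delta, Alpha)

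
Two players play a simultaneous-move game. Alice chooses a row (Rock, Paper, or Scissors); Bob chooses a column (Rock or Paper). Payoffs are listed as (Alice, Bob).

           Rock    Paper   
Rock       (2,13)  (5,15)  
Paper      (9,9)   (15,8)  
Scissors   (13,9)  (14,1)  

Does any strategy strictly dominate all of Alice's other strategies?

A strategy is strictly dominant if it gives Alice a strictly higher payoff than every other strategy, against every choice by the opponent.
Rock is not dominant: against Rock, Paper gives 9 > 2.
Paper is not dominant: against Rock, Scissors gives 13 > 9.
Scissors is not dominant: against Paper, Paper gives 15 > 14.
No single strategy is best against every opponent action.

None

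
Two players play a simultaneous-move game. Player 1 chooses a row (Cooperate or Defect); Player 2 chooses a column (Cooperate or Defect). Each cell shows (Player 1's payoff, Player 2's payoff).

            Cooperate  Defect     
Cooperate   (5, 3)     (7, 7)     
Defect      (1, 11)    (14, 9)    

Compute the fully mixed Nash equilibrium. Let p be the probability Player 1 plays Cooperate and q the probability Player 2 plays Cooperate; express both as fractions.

In a mixed NE each player is indifferent between their pure strategies, so the opponent's mix sets the indifference.
Player 2 indifferent between Cooperate and Defect: p·3 + (1−p)·11 = p·7 + (1−p)·9 ⟹ 11 + (-8)p = 9 + (-2)p ⟹ p = 1/3.
Player 1 indifferent between Cooperate and Defect: q·5 + (1−q)·7 = q·1 + (1−q)·14 ⟹ 7 + (-2)q = 14 + (-13)q ⟹ q = 7/11.

p = 1/3, q = 7/11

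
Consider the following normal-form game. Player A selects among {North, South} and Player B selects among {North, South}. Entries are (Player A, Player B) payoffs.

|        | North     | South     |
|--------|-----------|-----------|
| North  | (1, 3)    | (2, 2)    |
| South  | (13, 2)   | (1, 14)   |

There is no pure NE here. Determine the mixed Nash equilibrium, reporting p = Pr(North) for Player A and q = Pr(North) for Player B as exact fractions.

Each player's mixing probability is pinned down by making the *other* player indifferent.
Player B indifferent between North and South: p·3 + (1−p)·2 = p·2 + (1−p)·14 ⟹ 2 + 1p = 14 + (-12)p ⟹ p = 12/13.
Player A indifferent between North and South: q·1 + (1−q)·2 = q·13 + (1−q)·1 ⟹ 2 + (-1)q = 1 + 12q ⟹ q = 1/13.

p = 12/13, q = 1/13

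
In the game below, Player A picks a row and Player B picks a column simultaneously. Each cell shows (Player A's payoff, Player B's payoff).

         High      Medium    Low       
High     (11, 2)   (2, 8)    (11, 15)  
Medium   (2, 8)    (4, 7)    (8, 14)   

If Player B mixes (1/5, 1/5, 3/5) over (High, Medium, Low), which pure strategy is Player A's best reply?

Compute Player A's expected payoff from each pure strategy against the given mix.
High: (1/5)·11 + (1/5)·2 + (3/5)·11 = 46/5
Medium: (1/5)·2 + (1/5)·4 + (3/5)·8 = 6
Highest expected payoff is 46/5, from High.

High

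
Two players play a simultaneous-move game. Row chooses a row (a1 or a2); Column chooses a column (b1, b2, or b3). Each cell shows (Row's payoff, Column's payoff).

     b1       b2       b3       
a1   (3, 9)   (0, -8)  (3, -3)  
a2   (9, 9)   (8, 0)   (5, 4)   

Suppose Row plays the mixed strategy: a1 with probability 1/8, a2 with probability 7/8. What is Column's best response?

Compute Column's expected payoff from each pure strategy against the given mix.
b1: (1/8)·9 + (7/8)·9 = 9
b2: (1/8)·(-8) + (7/8)·0 = -1
b3: (1/8)·(-3) + (7/8)·4 = 25/8
Highest expected payoff is 9, from b1.

b1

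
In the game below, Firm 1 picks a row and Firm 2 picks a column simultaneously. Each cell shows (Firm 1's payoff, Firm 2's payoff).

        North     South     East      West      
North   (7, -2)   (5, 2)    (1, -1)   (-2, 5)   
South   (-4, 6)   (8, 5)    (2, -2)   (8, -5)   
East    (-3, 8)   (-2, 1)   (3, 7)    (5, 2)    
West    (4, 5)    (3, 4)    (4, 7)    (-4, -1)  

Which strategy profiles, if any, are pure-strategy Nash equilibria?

Check mutual best responses: a cell is a NE iff neither player can gain by unilaterally deviating.
Firm 1's best responses — vs North: North (payoff 7); vs South: South (payoff 8); vs East: West (payoff 4); vs West: South (payoff 8).
Firm 2's best responses — vs North: West (payoff 5); vs South: North (payoff 6); vs East: North (payoff 8); vs West: East (payoff 7).
The only mutual best response is (West, East); neither player gains by switching there.

(West, East)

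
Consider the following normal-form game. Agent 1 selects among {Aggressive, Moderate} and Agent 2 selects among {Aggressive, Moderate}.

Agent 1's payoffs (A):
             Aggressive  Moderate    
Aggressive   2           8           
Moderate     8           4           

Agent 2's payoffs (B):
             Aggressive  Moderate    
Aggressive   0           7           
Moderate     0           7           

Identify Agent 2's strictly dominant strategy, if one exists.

Moderate

A strategy is strictly dominant if it gives Agent 2 a strictly higher payoff than every other strategy, against every choice by the opponent.
Moderate strictly dominates: vs Aggressive: 7 > 0; vs Moderate: 7 > 0.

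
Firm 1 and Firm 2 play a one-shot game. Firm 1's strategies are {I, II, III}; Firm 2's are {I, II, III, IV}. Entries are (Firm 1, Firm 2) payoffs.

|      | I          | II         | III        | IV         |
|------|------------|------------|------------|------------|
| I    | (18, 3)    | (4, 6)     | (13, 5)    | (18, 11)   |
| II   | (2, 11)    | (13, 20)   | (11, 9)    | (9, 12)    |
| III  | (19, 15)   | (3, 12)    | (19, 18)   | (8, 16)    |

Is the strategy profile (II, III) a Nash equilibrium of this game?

Holding Firm 2 at III: Firm 1 gets 11 from II but could get 19 by switching to III. Firm 1 has a profitable deviation.

No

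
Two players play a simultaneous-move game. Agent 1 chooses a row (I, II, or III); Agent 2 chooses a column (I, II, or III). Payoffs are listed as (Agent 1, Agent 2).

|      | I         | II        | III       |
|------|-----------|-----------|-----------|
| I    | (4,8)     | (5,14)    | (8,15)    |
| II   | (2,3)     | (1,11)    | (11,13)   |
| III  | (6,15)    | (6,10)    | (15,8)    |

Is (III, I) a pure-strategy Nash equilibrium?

Holding Agent 2 at I: Agent 1 gets 6 from III, versus 4 from I, 2 from II. No profitable deviation for Agent 1.
Holding Agent 1 at III: Agent 2 gets 15 from I, versus 10 from II, 8 from III. No profitable deviation for Agent 2 either.

Yes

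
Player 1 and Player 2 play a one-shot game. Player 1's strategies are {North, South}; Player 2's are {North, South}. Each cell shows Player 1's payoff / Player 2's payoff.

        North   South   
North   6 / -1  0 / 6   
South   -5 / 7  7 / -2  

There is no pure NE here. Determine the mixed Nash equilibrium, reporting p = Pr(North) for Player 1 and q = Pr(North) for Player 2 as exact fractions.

In a mixed NE each player is indifferent between their pure strategies, so the opponent's mix sets the indifference.
Player 2 indifferent between North and South: p·(-1) + (1−p)·7 = p·6 + (1−p)·(-2) ⟹ 7 + (-8)p = (-2) + 8p ⟹ p = 9/16.
Player 1 indifferent between North and South: q·6 + (1−q)·0 = q·(-5) + (1−q)·7 ⟹ 0 + 6q = 7 + (-12)q ⟹ q = 7/18.

p = 9/16, q = 7/18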